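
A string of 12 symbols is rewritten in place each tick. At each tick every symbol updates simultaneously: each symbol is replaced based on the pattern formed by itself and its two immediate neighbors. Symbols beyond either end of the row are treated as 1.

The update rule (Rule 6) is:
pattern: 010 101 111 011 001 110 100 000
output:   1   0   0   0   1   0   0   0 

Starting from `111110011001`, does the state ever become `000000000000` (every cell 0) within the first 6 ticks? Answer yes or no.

000000100010
000001100110
000010001000
000110011001
001000100010
011001100110
tick 6 is 011001100110, still not uniform 0

no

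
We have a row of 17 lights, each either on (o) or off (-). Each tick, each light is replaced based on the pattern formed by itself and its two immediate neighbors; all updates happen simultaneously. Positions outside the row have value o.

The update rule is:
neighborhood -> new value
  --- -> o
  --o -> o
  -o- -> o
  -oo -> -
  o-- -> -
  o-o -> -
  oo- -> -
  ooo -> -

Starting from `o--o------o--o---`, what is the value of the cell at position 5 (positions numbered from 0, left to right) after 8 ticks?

--oo-oooooo-oo-oo
-o---------------
-o-oooooooooooooo
-o---------------  (repeats tick 2; period 2)
tick 8: -o---------------
position 5 holds -

-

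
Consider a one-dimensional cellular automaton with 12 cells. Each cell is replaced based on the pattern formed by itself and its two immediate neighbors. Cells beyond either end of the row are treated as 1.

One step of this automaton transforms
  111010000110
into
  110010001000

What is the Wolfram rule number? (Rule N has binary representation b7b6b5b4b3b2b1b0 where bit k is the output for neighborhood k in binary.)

134

position 0: 111 → 1  (bit 7 = 1)
position 2: 110 → 0  (bit 6 = 0)
position 3: 101 → 0  (bit 5 = 0)
position 5: 100 → 0  (bit 4 = 0)
position 9: 011 → 0  (bit 3 = 0)
position 4: 010 → 1  (bit 2 = 1)
position 8: 001 → 1  (bit 1 = 1)
position 6: 000 → 0  (bit 0 = 0)
bits b7..b0 = 10000110 = 134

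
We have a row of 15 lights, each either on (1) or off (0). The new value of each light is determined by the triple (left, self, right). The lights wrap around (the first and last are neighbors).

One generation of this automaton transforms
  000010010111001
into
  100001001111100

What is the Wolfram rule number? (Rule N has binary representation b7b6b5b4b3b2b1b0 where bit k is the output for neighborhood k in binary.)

position 10: 111 → 1  (bit 7 = 1)
position 11: 110 → 1  (bit 6 = 1)
position 8: 101 → 1  (bit 5 = 1)
position 0: 100 → 1  (bit 4 = 1)
position 9: 011 → 1  (bit 3 = 1)
position 4: 010 → 0  (bit 2 = 0)
position 3: 001 → 0  (bit 1 = 0)
position 1: 000 → 0  (bit 0 = 0)
bits b7..b0 = 11111000 = 248

248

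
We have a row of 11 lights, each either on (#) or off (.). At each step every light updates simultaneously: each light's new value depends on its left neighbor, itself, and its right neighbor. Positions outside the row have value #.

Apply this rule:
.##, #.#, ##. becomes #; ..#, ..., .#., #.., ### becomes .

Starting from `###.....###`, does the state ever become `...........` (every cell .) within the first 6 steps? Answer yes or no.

..#.....#..
...........
all cells are . at step 2

yes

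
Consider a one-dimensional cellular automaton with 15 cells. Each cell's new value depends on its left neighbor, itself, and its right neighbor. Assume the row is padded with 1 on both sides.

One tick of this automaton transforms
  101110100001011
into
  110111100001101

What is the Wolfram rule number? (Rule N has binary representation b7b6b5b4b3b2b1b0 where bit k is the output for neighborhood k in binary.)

228

position 3: 111 → 1  (bit 7 = 1)
position 0: 110 → 1  (bit 6 = 1)
position 1: 101 → 1  (bit 5 = 1)
position 7: 100 → 0  (bit 4 = 0)
position 2: 011 → 0  (bit 3 = 0)
position 6: 010 → 1  (bit 2 = 1)
position 10: 001 → 0  (bit 1 = 0)
position 8: 000 → 0  (bit 0 = 0)
bits b7..b0 = 11100100 = 228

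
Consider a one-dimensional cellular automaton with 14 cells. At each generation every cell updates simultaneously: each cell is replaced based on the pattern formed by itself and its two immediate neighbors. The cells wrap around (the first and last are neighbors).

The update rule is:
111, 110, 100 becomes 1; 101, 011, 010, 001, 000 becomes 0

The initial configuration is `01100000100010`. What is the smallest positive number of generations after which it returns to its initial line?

14

00110000010001
10011000001000
01001100000100
00100110000010
00010011000001
10001001100000
01000100110000
00100010011000
00010001001100
00001000100110
00000100010011
10000010001001
11000001000100
01100000100010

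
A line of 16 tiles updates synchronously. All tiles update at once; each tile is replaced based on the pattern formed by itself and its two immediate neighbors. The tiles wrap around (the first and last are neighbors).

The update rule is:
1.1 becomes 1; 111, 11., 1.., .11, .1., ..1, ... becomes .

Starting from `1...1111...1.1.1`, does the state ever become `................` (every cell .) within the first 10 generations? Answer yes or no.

yes

............1.1.
.............1..
................
all cells are . at generation 3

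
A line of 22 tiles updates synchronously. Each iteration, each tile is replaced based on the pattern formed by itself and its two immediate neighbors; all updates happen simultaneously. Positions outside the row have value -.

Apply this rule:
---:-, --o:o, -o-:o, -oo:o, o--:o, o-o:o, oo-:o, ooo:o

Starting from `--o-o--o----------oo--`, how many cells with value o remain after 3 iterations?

-oooooooo--------oooo-
oooooooooo------oooooo
ooooooooooo----ooooooo
count of o: 18

18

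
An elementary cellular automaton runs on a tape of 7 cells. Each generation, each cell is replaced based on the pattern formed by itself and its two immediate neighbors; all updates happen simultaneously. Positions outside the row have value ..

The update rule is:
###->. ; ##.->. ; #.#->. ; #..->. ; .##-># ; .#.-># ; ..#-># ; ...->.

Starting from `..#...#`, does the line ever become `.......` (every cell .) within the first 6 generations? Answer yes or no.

no

.##..##
##..##.
#..##..
#.##...
#.#....
#.#....
generation 6 is #.#...., still not uniform .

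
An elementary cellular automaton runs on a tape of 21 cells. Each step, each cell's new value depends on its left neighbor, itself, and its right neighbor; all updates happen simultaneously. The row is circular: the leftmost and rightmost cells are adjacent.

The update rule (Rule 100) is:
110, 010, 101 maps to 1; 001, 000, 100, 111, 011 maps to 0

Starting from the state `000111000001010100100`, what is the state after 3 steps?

000001000000000100100

000001000001111100100
000001000000000100100
000001000000000100100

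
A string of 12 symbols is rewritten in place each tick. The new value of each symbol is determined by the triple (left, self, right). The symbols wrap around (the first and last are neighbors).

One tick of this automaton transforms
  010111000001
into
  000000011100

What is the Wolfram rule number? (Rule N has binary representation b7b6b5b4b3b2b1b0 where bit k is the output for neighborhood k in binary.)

1

position 4: 111 → 0  (bit 7 = 0)
position 5: 110 → 0  (bit 6 = 0)
position 0: 101 → 0  (bit 5 = 0)
position 6: 100 → 0  (bit 4 = 0)
position 3: 011 → 0  (bit 3 = 0)
position 1: 010 → 0  (bit 2 = 0)
position 10: 001 → 0  (bit 1 = 0)
position 7: 000 → 1  (bit 0 = 1)
bits b7..b0 = 00000001 = 1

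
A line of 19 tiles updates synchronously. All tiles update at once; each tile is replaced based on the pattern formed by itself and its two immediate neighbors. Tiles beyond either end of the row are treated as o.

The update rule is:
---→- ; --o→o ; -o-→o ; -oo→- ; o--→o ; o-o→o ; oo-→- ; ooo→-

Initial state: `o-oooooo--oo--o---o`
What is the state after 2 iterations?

ooo----o--oo----ooo

iteration 1: -o------oo--oooo-o-
iteration 2: ooo----o--oo----ooo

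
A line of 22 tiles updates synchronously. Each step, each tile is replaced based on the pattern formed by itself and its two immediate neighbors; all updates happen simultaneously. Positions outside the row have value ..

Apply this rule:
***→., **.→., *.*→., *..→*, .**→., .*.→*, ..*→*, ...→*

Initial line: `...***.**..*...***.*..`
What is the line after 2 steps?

step 1: ***......******....***
step 2: ...******......****...

...******......****...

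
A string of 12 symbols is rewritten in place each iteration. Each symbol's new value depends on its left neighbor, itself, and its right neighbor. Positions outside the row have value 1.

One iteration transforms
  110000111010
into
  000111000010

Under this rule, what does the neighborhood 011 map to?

0

At position 6 the neighborhood is 011; the next row has 0 there.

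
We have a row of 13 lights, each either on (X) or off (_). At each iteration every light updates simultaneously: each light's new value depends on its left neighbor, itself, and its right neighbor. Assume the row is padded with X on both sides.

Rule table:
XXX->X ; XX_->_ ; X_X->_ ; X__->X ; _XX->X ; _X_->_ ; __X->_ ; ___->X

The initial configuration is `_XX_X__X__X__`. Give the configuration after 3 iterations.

X_X_X__X__XX_

_X___X__X__X_
__XX__X__X___
X_X_X__X__XX_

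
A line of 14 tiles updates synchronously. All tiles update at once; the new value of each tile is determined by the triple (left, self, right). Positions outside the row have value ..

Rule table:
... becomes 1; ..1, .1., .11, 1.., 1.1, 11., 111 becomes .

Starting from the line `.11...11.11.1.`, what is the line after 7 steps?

step 1: ....1.........
step 2: 111...11111111
step 3: ....1.........  (repeats step 1; period 2)
step 7: ....1.........

....1.........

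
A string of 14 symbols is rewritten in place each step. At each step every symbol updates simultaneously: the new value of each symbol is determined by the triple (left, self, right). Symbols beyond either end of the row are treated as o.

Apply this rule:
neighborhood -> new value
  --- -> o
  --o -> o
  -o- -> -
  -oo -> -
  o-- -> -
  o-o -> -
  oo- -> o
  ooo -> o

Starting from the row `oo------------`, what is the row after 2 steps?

oo-ooooooooooo
oo--oooooooooo

oo--oooooooooo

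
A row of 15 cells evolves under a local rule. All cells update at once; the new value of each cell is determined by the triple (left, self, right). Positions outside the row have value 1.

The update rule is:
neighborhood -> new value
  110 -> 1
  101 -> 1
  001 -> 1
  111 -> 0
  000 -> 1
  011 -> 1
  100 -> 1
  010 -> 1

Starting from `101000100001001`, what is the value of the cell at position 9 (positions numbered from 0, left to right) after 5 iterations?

iteration 1: 111111111111111
iteration 2: 000000000000000
iteration 3: 111111111111111  (repeats iteration 1; period 2)
iteration 5: 111111111111111
position 9 holds 1

1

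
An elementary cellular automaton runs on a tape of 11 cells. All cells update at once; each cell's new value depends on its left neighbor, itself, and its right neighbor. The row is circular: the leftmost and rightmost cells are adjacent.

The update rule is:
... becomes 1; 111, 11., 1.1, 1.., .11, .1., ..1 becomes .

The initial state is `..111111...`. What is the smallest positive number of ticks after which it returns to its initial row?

2

tick 1: 1........11
tick 2: ..111111...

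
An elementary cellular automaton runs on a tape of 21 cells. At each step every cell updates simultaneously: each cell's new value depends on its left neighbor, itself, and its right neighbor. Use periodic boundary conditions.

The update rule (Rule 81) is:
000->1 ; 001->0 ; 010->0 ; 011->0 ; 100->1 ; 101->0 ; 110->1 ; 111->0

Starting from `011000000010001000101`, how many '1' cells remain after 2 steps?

10

step 1: 001111111001100110000
step 2: 100000001100110011111
count of 1: 10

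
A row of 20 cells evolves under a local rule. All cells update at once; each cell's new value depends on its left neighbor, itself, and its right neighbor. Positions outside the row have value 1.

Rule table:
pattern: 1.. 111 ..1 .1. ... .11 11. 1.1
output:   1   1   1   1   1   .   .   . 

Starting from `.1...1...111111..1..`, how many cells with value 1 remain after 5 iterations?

.11111111.1111.11111
..111111...11...1111
11.1111.111..111.111
1...11...1.11.1...11
.111..1111....1111.1
count of 1: 12

12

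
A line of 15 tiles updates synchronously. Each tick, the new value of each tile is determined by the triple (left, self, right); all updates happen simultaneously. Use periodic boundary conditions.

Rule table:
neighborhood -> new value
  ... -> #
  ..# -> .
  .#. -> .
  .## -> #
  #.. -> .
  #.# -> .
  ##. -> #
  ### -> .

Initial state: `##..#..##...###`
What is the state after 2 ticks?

tick 1: .#.....##.#.#..
tick 2: ...###.##.....#

...###.##.....#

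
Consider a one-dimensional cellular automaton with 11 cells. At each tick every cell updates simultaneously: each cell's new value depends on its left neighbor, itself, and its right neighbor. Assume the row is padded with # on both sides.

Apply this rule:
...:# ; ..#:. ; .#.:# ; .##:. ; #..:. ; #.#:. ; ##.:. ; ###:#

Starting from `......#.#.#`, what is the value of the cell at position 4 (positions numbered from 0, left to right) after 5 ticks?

.####.#.#..
..##..#.#..
......#.#..
.####.#.#..  (repeats tick 1; period 3)
tick 5: ..##..#.#..
position 4 holds .

.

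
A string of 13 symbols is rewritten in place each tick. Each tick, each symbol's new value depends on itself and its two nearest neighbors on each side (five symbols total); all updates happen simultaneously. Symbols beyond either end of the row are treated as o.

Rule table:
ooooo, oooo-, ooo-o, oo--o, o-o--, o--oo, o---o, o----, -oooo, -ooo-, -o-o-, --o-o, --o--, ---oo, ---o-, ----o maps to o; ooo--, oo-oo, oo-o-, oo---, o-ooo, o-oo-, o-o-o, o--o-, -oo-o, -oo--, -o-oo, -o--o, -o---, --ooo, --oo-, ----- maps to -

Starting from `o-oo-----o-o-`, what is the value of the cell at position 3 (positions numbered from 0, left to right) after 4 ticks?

-

o----o-oooo--
--oooo--oo-oo
oo-oo-oo----o
oo-------ooo-
position 3 holds -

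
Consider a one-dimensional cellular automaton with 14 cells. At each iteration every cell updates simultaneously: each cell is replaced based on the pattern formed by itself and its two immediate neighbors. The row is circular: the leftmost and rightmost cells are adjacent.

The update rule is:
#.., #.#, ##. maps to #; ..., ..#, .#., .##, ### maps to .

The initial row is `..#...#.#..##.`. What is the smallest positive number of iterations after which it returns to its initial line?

14

iteration 1: ...#...#.#..##
iteration 2: #...#...#.#..#
iteration 3: ##...#...#.#..
iteration 4: .##...#...#.#.
iteration 5: ..##...#...#.#
iteration 6: #..##...#...#.
iteration 7: .#..##...#...#
iteration 8: #.#..##...#...
iteration 9: .#.#..##...#..
iteration 10: ..#.#..##...#.
iteration 11: ...#.#..##...#
iteration 12: #...#.#..##...
iteration 13: .#...#.#..##..
iteration 14: ..#...#.#..##.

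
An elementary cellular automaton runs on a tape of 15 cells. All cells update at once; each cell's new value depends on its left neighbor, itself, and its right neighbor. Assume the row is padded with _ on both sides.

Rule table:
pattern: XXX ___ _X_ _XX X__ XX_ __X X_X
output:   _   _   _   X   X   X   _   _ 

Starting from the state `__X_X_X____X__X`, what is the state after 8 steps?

step 1: _______X____X__
step 2: ________X____X_
step 3: _________X____X
step 4: __________X____
step 5: ___________X___
step 6: ____________X__
step 7: _____________X_
step 8: ______________X

______________X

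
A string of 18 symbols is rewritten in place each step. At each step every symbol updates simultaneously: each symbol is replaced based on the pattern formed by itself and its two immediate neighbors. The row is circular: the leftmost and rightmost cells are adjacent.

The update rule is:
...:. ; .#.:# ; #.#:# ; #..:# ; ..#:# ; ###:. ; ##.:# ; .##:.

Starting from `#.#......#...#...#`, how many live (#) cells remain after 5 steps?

step 1: ####....###.###.#.
step 2: ...##..#..##..####
step 3: #.#.######.###...#
step 4: ####.....##..##.#.
step 5: ...##...#.###.####
count of #: 10

10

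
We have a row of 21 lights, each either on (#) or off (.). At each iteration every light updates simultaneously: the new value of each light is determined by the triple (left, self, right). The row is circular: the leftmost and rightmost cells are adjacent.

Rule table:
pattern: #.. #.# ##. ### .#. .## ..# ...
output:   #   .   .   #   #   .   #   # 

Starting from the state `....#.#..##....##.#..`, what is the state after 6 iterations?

##.#.####.########.##

iteration 1: #####.###..####...###
iteration 2: ####...#.##.##.###.##
iteration 3: ###.####........#...#
iteration 4: ##...##.############.
iteration 5: ..###....##########..
iteration 6: ##.#.####.########.##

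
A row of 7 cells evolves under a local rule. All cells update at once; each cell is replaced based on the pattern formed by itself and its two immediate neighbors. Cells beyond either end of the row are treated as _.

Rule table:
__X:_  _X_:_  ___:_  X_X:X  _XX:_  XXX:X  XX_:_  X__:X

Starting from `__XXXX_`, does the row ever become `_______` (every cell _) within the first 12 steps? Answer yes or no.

yes

___XX_X
_____X_
______X
_______
all cells are _ at step 4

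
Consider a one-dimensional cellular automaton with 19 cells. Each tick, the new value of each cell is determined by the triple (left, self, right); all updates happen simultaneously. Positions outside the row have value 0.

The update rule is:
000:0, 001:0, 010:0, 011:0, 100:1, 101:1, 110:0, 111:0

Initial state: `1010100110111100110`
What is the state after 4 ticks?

0000101010001000010

0101010001000010001
0010101000100001000
0001010100010000100
0000101010001000010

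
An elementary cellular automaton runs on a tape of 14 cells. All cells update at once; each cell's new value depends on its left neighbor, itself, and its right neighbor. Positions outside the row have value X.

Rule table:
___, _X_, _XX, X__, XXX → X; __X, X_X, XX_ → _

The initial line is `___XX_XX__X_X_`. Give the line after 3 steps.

_X_X__X_X_X_X_

step 1: XX_X__X_X_X_X_
step 2: X__XX_X_X_X_X_
step 3: _X_X__X_X_X_X_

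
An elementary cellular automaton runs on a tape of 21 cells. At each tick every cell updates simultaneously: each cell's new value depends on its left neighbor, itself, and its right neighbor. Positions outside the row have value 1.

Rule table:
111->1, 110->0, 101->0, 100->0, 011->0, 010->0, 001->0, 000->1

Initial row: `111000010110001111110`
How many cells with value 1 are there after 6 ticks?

110011000000100111100
100000011110000011000
001111001100111000010
000110000000010011000
010000111111000000010
000110011110011111000
count of 1: 11

11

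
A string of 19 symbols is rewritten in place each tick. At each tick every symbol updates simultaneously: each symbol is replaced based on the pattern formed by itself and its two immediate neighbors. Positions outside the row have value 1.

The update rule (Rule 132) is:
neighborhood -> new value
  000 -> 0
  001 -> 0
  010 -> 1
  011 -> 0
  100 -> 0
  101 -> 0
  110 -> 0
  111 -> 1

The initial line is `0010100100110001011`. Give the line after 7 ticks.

0010100100000001001
0010100100000001000
0010100100000001000  (fixed point — unchanged through tick 7)

0010100100000001000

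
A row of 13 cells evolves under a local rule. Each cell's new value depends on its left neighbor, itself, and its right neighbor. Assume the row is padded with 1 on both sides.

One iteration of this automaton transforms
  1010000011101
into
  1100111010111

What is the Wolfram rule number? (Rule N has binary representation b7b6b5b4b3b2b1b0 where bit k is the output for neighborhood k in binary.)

105

position 9: 111 → 0  (bit 7 = 0)
position 0: 110 → 1  (bit 6 = 1)
position 1: 101 → 1  (bit 5 = 1)
position 3: 100 → 0  (bit 4 = 0)
position 8: 011 → 1  (bit 3 = 1)
position 2: 010 → 0  (bit 2 = 0)
position 7: 001 → 0  (bit 1 = 0)
position 4: 000 → 1  (bit 0 = 1)
bits b7..b0 = 01101001 = 105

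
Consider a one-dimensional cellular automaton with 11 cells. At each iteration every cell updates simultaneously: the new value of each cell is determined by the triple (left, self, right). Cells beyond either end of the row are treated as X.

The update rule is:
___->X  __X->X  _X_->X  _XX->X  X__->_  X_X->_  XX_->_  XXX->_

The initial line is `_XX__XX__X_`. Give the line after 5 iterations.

_X_X_X__XX_

_X__XX__XX_
_X_XX__XX__
_X_X__XX__X
_X_X_XX__XX
_X_X_X__XX_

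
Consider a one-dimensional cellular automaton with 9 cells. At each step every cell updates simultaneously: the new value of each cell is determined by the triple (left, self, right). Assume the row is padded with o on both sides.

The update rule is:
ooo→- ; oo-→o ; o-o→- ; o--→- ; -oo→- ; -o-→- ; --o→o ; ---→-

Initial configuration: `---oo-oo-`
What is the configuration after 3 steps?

--o-o--o-
-o----o--
-----o--o

-----o--o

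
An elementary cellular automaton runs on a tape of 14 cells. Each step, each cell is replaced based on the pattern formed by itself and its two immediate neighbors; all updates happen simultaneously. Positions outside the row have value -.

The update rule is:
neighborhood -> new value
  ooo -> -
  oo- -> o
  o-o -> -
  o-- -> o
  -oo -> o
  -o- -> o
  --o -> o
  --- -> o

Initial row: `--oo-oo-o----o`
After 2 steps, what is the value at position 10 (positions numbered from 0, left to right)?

step 1: oooo-oo-oooooo
step 2: o--o-oo-o----o
position 10 holds -

-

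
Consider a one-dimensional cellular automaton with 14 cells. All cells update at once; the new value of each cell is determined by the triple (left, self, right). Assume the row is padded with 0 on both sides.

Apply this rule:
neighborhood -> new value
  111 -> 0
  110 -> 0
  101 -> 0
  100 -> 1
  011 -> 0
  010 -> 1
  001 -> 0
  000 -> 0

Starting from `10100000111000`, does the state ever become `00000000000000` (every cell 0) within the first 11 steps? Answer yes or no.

no

step 1: 10110000000100
step 2: 10001000000110
step 3: 11001100000001
step 4: 00100010000001
step 5: 00110011000001
step 6: 00001000100001
step 7: 00001100110001
step 8: 00000010001001
step 9: 00000011001101
step 10: 00000000100001
step 11: 00000000110001
step 11 is 00000000110001, still not uniform 0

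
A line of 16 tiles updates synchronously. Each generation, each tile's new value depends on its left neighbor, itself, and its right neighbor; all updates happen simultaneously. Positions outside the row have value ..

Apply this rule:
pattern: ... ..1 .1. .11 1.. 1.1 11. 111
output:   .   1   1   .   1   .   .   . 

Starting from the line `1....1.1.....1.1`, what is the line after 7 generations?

generation 1: 11..11.11...11.1
generation 2: ..11.....1.1...1
generation 3: .1..1...11.11.11
generation 4: 111111.1........
generation 5: .......11.......
generation 6: ......1..1......
generation 7: .....111111.....

.....111111.....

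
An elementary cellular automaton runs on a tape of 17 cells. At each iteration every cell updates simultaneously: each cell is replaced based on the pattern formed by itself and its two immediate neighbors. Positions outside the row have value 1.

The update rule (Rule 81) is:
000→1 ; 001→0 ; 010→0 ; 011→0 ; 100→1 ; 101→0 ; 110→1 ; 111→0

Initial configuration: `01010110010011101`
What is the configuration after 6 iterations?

00000011001000100
11111001100110010
00001100110011000
11100110011001110
00110011001100010
10011001100111000

10011001100111000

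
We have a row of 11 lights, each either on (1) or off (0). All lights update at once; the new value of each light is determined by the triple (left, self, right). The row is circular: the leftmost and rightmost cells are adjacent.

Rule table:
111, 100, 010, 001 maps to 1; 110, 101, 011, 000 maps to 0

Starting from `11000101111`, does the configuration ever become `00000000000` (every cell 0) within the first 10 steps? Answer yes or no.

10101100111
00100011011
11110100000
01100110001
00011001011
10100111000
10111010101
00010010100
00111110110
01011100001
step 10 is 01011100001, still not uniform 0

no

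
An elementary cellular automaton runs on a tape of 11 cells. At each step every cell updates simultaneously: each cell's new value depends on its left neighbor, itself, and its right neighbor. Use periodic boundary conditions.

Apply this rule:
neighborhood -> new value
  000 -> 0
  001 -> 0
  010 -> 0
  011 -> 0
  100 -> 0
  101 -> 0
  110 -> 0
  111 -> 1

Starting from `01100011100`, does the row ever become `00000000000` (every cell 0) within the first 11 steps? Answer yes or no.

00000001000
00000000000
all cells are 0 at step 2

yes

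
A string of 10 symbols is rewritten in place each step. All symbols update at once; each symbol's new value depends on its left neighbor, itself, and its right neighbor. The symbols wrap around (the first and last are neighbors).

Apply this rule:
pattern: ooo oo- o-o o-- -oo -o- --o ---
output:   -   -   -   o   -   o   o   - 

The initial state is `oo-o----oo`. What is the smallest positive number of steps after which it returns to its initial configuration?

---oo--o--
--o--oooo-
-oooo----o
-----o--oo
o---oooo--
oo-o----oo

6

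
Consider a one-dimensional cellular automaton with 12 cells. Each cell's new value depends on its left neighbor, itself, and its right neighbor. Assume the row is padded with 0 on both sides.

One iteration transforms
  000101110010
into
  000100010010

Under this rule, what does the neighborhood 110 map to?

1

At position 7 the neighborhood is 110; the next row has 1 there.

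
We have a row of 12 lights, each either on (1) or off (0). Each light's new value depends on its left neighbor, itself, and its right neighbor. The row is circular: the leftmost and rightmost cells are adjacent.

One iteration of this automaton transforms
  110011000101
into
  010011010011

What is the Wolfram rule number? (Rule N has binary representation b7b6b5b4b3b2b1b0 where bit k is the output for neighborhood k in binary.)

position 0: 111 → 0  (bit 7 = 0)
position 1: 110 → 1  (bit 6 = 1)
position 10: 101 → 1  (bit 5 = 1)
position 2: 100 → 0  (bit 4 = 0)
position 4: 011 → 1  (bit 3 = 1)
position 9: 010 → 0  (bit 2 = 0)
position 3: 001 → 0  (bit 1 = 0)
position 7: 000 → 1  (bit 0 = 1)
bits b7..b0 = 01101001 = 105

105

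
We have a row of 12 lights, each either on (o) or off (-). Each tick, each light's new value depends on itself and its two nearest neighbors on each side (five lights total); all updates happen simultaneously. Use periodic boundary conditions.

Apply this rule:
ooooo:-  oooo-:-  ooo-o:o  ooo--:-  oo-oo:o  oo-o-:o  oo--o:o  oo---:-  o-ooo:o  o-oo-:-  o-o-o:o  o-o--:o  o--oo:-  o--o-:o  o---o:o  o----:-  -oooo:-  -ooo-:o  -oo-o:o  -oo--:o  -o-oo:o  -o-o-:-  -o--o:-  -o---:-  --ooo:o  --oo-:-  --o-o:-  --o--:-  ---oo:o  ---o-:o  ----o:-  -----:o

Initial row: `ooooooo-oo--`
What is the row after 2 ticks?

tick 1: o-----oo-oo-
tick 2: o--o-o-oo-oo

o--o-o-oo-oo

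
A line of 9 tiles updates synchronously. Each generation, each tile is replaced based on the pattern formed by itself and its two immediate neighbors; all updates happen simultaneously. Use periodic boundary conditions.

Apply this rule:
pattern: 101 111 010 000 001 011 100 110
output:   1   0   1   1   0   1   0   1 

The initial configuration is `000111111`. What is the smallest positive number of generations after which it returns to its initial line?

3

010100001
111101101
000111111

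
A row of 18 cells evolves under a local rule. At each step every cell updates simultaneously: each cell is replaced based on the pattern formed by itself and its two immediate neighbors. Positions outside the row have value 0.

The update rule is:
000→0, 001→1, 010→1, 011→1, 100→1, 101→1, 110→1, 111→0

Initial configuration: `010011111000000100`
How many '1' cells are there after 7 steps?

111110001100001110
100011011110011011
110111110011111111
111100011110000001
100110110011000011
111111111111100111
100000000000111101
count of 1: 6

6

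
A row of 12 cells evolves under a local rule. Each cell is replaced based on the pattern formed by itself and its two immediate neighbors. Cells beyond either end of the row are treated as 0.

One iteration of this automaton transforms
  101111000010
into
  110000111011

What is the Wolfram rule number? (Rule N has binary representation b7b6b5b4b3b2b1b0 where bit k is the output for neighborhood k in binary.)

53

position 3: 111 → 0  (bit 7 = 0)
position 5: 110 → 0  (bit 6 = 0)
position 1: 101 → 1  (bit 5 = 1)
position 6: 100 → 1  (bit 4 = 1)
position 2: 011 → 0  (bit 3 = 0)
position 0: 010 → 1  (bit 2 = 1)
position 9: 001 → 0  (bit 1 = 0)
position 7: 000 → 1  (bit 0 = 1)
bits b7..b0 = 00110101 = 53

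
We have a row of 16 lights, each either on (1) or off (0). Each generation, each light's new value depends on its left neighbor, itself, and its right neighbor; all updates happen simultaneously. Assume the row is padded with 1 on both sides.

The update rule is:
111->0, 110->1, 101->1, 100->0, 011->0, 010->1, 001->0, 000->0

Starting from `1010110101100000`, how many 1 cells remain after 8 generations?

2

1111011110100000
0001100011100000
0000100000100000
0000100000100000  (fixed point — unchanged through generation 8)
count of 1: 2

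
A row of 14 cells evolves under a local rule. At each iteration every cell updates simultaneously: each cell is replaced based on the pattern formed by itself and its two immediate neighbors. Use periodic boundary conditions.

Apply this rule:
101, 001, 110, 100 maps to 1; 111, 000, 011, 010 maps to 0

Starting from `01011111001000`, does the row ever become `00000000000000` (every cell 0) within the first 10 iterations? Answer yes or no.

10100001110100
01010010011011
10101101101101
11010110110110
01101011011011
10110101101101
11011010110110
01101101011011
10110110101101
11011011010110
iteration 10 is 11011011010110, still not uniform 0

no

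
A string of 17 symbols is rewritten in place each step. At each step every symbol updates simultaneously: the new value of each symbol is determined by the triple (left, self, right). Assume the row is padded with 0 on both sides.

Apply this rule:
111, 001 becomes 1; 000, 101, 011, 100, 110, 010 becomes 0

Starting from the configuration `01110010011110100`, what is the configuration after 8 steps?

10100100101100000
00001001000000000
00010010000000000
00100100000000000
01001000000000000
10010000000000000
00100000000000000
01000000000000000

01000000000000000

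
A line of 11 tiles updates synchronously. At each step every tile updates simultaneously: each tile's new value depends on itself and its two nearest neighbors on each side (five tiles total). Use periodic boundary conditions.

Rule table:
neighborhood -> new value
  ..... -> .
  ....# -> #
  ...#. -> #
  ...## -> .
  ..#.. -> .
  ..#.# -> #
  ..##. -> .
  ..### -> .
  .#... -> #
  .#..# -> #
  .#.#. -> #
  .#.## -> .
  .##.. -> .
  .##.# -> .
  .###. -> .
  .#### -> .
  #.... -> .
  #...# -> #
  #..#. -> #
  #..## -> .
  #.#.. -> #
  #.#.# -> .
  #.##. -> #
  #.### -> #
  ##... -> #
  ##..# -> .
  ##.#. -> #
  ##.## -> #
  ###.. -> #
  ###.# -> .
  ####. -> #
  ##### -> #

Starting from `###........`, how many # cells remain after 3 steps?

6

..##.....#.
#...#..##.#
.###.#...##
count of #: 6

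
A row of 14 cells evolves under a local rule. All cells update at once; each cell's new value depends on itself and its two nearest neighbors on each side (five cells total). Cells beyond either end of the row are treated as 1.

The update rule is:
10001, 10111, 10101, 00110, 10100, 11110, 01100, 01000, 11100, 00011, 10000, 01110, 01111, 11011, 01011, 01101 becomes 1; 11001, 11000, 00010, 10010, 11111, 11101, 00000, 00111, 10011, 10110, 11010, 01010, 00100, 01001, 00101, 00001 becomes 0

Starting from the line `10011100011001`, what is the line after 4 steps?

10001101111000
10111111111011
01110000010111
11110100001110

11110100001110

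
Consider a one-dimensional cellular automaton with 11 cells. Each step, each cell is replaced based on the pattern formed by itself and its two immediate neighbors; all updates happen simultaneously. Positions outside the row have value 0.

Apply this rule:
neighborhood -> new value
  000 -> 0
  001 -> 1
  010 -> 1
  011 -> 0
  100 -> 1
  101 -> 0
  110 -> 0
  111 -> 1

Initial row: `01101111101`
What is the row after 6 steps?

00001000101

10000111001
11001010111
00111010010
01010011111
11011101110
00001000101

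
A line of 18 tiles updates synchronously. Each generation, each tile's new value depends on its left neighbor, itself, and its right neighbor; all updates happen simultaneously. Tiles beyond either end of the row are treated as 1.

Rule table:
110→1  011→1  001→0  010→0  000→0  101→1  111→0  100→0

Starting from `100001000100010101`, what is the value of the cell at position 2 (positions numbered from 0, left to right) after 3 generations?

0

100000000000001011
100000000000000110
100000000000000111
position 2 holds 0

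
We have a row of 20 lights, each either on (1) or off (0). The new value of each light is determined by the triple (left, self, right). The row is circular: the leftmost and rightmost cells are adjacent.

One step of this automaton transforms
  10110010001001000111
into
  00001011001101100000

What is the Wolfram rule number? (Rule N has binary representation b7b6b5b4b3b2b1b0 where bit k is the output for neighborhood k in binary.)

position 18: 111 → 0  (bit 7 = 0)
position 0: 110 → 0  (bit 6 = 0)
position 1: 101 → 0  (bit 5 = 0)
position 4: 100 → 1  (bit 4 = 1)
position 2: 011 → 0  (bit 3 = 0)
position 6: 010 → 1  (bit 2 = 1)
position 5: 001 → 0  (bit 1 = 0)
position 8: 000 → 0  (bit 0 = 0)
bits b7..b0 = 00010100 = 20

20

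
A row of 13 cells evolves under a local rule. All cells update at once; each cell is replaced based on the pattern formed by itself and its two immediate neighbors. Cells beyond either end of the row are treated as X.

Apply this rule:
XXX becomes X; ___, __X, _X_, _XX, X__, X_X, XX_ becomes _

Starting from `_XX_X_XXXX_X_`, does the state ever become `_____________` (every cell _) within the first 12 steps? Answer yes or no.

yes

step 1: _______XX____
step 2: _____________
all cells are _ at step 2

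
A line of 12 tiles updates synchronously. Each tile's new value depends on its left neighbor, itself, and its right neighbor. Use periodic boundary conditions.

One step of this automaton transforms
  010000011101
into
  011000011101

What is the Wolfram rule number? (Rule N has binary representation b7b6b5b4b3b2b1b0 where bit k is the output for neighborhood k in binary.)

position 8: 111 → 1  (bit 7 = 1)
position 9: 110 → 1  (bit 6 = 1)
position 0: 101 → 0  (bit 5 = 0)
position 2: 100 → 1  (bit 4 = 1)
position 7: 011 → 1  (bit 3 = 1)
position 1: 010 → 1  (bit 2 = 1)
position 6: 001 → 0  (bit 1 = 0)
position 3: 000 → 0  (bit 0 = 0)
bits b7..b0 = 11011100 = 220

220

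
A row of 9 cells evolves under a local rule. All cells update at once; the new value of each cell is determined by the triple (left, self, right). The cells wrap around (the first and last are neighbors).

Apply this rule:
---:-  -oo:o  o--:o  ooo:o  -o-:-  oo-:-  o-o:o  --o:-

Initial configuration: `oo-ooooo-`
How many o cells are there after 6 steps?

7

o-ooooo-o
-ooooo-oo
ooooo-oo-
oooo-oo-o
ooo-oo-oo
oo-oo-ooo
count of o: 7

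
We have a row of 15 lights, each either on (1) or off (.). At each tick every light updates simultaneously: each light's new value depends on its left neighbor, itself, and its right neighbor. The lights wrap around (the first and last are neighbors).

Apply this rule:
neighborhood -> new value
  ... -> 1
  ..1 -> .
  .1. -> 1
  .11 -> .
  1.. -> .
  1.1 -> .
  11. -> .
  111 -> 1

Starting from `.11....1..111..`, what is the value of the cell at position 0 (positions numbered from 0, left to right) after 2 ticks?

....11.1...1..1
.11....1.1.1..1
position 0 holds .

.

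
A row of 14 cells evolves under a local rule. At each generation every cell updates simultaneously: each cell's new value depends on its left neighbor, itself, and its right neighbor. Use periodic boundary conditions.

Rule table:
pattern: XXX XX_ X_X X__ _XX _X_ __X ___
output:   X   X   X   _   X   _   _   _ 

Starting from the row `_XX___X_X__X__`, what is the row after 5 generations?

_XX___________

_XX____X______
_XX___________
_XX___________  (fixed point — unchanged through generation 5)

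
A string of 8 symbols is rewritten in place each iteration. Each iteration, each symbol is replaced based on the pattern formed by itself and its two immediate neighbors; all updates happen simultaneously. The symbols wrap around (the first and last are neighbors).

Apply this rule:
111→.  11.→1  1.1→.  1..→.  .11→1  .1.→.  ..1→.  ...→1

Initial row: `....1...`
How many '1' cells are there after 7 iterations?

111...11
..1.1.1.
1.......
..11111.
1.1...1.
....1...  (repeats iteration 0; period 6)
iteration 7: 111...11
count of 1: 5

5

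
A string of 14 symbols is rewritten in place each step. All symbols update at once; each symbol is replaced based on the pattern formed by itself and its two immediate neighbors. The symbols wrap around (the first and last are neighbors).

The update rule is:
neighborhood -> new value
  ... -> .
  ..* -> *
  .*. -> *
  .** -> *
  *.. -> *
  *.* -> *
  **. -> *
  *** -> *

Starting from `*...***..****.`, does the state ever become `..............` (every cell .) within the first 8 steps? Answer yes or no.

no

step 1: **.***********
step 2: **************
step 3: **************  (fixed point — unchanged through step 8)
step 8 is **************, still not uniform .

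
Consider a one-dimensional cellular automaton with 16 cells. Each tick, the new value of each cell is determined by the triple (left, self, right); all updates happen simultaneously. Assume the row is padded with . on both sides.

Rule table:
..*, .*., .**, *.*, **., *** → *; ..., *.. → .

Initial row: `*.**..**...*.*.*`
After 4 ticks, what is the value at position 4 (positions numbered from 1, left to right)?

****.***..******
********.*******
****************
****************
position 4 holds *

*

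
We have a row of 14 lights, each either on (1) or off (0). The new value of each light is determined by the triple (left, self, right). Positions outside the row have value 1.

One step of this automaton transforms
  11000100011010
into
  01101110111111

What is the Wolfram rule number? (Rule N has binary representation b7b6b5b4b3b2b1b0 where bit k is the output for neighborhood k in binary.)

126

position 0: 111 → 0  (bit 7 = 0)
position 1: 110 → 1  (bit 6 = 1)
position 11: 101 → 1  (bit 5 = 1)
position 2: 100 → 1  (bit 4 = 1)
position 9: 011 → 1  (bit 3 = 1)
position 5: 010 → 1  (bit 2 = 1)
position 4: 001 → 1  (bit 1 = 1)
position 3: 000 → 0  (bit 0 = 0)
bits b7..b0 = 01111110 = 126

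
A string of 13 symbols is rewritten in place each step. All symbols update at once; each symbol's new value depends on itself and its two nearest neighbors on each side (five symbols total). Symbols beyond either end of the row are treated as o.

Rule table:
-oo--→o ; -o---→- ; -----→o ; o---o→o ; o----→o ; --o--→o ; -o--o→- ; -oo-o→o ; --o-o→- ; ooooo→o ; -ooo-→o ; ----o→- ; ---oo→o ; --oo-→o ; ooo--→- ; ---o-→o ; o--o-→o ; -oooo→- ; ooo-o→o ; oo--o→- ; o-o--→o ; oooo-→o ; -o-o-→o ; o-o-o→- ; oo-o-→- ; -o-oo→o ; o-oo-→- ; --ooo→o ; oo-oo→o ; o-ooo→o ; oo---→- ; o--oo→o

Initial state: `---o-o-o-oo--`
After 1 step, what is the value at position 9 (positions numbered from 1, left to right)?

step 1: -oo-o-o-o-o-o
position 9 holds o

o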